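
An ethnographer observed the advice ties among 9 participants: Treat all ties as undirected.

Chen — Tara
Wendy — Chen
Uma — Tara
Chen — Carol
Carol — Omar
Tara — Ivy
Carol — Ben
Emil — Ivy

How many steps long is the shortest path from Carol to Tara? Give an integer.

2

One shortest route is Carol – Chen – Tara, which uses 2 edges, and Carol and Tara are not directly tied, so nothing shorter exists. So d(Carol,Tara) = 2.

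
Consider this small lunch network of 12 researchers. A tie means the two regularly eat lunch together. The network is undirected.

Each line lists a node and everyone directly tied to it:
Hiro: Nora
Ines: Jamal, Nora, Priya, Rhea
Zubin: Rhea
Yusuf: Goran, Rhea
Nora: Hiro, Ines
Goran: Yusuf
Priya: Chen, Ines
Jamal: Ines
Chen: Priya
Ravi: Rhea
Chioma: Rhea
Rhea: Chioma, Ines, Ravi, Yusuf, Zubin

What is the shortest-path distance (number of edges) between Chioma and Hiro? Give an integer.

4

One shortest route is Chioma – Rhea – Ines – Nora – Hiro, which uses 4 edges, and at distance 3 from Chioma we only reach {Goran, Jamal, Nora, Priya}, which does not include Hiro. So d(Chioma,Hiro) = 4.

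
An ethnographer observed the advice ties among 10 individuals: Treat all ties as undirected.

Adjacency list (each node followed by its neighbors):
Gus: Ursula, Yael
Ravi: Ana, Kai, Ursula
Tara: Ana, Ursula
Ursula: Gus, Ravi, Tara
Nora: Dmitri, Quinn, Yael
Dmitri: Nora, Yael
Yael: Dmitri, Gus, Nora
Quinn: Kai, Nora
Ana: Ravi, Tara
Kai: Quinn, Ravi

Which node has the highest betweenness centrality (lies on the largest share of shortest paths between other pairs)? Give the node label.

Ursula

Unnormalized betweenness of each node: Ana:3/2, Dmitri:0, Gus:55/6, Kai:41/6, Nora:35/6, Quinn:35/6, Ravi:61/6, Tara:11/6, Ursula:35/3, Yael:49/6.
Ursula has the largest value, 35/3, making it the main broker — the node through which the most shortest paths run.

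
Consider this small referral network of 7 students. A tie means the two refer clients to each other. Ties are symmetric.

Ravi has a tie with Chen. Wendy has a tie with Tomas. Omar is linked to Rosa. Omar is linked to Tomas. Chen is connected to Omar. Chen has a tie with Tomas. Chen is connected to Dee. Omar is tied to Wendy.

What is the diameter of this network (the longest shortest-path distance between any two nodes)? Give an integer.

Eccentricity of each node (its greatest distance to any other): Chen:2, Dee:3, Omar:2, Ravi:3, Rosa:3, Tomas:2, Wendy:3.
The maximum eccentricity is 3, realized for instance by the pair Wendy–Dee via Wendy – Tomas – Chen – Dee. So the diameter is 3.

3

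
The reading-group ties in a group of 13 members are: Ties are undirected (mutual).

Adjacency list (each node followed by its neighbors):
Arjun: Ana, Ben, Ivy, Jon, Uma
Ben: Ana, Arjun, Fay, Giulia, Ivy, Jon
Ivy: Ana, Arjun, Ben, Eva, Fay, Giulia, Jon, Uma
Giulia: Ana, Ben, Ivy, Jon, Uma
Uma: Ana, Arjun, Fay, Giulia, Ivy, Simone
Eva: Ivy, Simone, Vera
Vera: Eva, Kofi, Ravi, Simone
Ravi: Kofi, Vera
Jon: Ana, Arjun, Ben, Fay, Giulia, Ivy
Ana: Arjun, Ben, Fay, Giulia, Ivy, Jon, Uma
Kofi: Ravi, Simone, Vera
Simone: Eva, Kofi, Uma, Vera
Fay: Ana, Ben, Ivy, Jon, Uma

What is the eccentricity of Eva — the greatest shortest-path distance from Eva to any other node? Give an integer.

Distances from Eva: Ana:2, Arjun:2, Ben:2, Fay:2, Giulia:2, Ivy:1, Jon:2, Kofi:2, Ravi:2, Simone:1, Uma:2, Vera:1.
The largest is 2 (to Ana, Arjun, Giulia, Jon, Fay, Uma, Ben, Kofi, and Ravi), so the eccentricity of Eva is 2.

2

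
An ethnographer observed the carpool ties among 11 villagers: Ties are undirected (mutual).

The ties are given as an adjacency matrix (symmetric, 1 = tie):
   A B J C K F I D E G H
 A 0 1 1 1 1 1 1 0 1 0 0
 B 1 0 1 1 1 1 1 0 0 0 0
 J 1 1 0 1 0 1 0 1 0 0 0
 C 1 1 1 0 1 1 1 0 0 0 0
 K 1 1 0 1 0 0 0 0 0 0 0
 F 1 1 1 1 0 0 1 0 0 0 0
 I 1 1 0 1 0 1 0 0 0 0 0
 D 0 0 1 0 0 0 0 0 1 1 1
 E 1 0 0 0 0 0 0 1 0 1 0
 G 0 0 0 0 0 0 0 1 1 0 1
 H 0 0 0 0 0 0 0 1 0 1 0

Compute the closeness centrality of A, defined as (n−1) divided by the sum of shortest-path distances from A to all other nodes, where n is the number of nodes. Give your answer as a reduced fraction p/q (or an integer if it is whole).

Distances from A: B:1, C:1, D:2, E:1, F:1, G:2, H:3, I:1, J:1, K:1. Sum = 14.
n = 11, so closeness = 10/14 = 5/7.

5/7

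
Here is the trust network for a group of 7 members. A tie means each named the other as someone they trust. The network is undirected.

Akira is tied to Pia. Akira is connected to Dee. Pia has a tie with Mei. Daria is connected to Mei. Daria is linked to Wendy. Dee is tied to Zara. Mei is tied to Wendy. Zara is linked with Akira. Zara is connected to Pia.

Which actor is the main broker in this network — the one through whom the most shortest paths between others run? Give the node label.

Unnormalized betweenness of each node: Akira:2, Daria:0, Dee:0, Mei:8, Pia:9, Wendy:0, Zara:2.
Pia has the largest value, 9, making it the main broker — the node through which the most shortest paths run.

Pia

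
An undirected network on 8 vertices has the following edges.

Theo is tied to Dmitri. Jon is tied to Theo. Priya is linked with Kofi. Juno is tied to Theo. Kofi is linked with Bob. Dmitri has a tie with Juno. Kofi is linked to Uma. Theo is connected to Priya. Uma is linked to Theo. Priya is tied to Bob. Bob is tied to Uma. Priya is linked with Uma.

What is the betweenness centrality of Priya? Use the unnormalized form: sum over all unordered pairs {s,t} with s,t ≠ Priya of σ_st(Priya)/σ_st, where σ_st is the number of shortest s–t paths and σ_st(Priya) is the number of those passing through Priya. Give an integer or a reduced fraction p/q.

Pairs whose geodesics pass through Priya — Dmitri–Bob: 1/2; Dmitri–Kofi: 1/2; Theo–Bob: 1/2; Theo–Kofi: 1/2; Juno–Bob: 1/2; Juno–Kofi: 1/2; Jon–Bob: 1/2; Jon–Kofi: 1/2.
All other pairs contribute 0.
Summing the contributions gives betweenness(Priya) = 4.

4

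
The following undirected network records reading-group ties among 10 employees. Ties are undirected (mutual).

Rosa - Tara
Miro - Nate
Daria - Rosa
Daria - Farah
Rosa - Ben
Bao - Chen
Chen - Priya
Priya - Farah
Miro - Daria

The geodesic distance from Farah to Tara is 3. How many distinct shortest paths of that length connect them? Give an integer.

The shortest distance is 3, and the only length-3 path is Farah–Daria–Rosa–Tara. So there is exactly 1 shortest path.

1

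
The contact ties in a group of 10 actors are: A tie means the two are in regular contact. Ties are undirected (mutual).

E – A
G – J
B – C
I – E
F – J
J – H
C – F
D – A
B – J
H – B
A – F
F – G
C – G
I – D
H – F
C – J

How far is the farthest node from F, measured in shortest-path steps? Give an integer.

3

Distances from F: A:1, B:2, C:1, D:2, E:2, G:1, H:1, I:3, J:1.
The largest is 3 (to I), so the eccentricity of F is 3.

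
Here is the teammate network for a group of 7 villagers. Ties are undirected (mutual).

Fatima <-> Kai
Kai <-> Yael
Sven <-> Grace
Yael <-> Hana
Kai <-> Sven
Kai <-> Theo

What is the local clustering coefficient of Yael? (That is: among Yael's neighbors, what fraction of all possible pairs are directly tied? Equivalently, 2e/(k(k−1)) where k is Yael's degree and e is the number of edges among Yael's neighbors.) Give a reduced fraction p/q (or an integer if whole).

0

Yael's neighbors: Hana and Kai (k = 2).
Possible neighbor pairs: C(2,2) = 1. Edges among them: none → e = 0.
Clustering(Yael) = 0/1.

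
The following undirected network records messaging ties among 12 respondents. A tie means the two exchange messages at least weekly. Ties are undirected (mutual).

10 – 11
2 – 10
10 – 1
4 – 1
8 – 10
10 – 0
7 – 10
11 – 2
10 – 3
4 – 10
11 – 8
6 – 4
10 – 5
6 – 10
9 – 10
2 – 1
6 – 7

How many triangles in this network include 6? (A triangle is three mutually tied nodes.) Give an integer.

2

6's neighbors: 4, 7, and 10.
Neighbor pairs that are themselves tied: 6–4–10; 6–7–10. Each forms one triangle with 6, for 2 in total.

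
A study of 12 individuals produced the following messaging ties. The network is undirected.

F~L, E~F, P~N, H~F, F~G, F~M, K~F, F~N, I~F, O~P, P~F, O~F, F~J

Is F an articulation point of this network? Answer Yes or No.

Yes

Removing F leaves {H} with no path to {L}, so the network splits into 9 components. F is a cut vertex.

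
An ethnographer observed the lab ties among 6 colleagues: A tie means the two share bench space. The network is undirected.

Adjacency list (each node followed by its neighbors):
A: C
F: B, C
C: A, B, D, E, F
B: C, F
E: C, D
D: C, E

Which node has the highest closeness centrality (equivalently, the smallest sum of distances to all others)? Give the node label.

C

Farness (sum of distances to all others) for each node — A:9, B:8, C:5, D:8, E:8, F:8.
The smallest farness is 5, for C, so C has the highest closeness.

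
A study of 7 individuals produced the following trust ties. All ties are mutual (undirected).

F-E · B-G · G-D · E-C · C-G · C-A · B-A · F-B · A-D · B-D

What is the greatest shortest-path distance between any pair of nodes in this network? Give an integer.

3

Eccentricity of each node (its greatest distance to any other): A:2, B:2, C:2, D:3, E:3, F:2, G:2.
The maximum eccentricity is 3, realized for instance by the pair E–D via E – F – B – D. So the diameter is 3.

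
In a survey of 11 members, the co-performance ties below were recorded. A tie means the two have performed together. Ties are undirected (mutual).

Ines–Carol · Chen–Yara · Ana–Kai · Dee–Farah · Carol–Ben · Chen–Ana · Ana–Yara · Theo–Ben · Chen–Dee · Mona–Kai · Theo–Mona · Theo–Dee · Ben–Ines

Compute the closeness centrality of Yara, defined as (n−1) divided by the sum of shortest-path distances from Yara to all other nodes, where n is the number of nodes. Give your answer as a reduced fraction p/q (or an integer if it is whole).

10/29

Distances from Yara: Ana:1, Ben:4, Carol:5, Chen:1, Dee:2, Farah:3, Ines:5, Kai:2, Mona:3, Theo:3. Sum = 29.
n = 11, so closeness = 10/29.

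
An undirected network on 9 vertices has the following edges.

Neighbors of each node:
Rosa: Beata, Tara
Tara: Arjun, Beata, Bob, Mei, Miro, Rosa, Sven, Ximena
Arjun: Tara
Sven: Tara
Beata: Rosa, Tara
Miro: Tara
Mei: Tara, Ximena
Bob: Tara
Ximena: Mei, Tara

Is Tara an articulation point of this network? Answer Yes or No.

Removing Tara leaves {Beata and Rosa} with no path to {Miro}, so the network splits into 6 components. Tara is a cut vertex.

Yes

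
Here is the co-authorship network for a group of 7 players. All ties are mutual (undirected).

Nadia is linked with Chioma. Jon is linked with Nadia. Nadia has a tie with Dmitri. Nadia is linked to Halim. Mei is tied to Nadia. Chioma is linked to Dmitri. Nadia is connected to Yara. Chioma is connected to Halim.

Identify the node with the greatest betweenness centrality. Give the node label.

Nadia

Unnormalized betweenness of each node: Chioma:1/2, Dmitri:0, Halim:0, Jon:0, Mei:0, Nadia:25/2, Yara:0.
Nadia has the largest value, 25/2, making it the main broker — the node through which the most shortest paths run.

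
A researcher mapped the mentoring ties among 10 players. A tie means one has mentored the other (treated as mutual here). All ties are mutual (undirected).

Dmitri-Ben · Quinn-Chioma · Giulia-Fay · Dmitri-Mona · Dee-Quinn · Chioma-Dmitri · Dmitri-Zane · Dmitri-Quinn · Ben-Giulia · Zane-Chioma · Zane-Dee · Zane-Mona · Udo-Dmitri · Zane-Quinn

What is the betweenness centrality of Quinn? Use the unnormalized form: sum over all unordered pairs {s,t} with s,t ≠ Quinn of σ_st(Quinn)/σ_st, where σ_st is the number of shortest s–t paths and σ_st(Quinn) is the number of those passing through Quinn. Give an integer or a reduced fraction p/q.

3

Pairs whose geodesics pass through Quinn — Giulia–Dee: 1/2; Ben–Dee: 1/2; Fay–Dee: 1/2; Udo–Dee: 1/2; Dmitri–Dee: 1/2; Chioma–Dee: 1/2.
All other pairs contribute 0.
Summing the contributions gives betweenness(Quinn) = 3.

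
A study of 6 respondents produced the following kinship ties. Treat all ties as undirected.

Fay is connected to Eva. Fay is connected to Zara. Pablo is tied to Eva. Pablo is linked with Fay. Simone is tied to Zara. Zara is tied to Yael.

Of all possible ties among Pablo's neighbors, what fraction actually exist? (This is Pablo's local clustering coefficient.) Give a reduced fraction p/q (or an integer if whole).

Pablo's neighbors: Eva and Fay (k = 2).
Possible neighbor pairs: C(2,2) = 1. Edges among them: Eva–Fay → e = 1.
Clustering(Pablo) = 1/1.

1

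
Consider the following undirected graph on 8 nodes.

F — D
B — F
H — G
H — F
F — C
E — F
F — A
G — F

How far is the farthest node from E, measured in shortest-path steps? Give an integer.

Distances from E: A:2, B:2, C:2, D:2, F:1, G:2, H:2.
The largest is 2 (to D, G, H, C, B, and A), so the eccentricity of E is 2.

2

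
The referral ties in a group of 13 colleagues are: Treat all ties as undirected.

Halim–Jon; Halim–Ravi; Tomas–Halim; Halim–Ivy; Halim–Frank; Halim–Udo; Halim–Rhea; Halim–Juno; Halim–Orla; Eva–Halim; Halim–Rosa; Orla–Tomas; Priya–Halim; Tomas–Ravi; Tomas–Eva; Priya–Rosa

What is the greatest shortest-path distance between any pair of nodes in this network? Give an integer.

2

Eccentricity of each node (its greatest distance to any other): Eva:2, Frank:2, Halim:1, Ivy:2, Jon:2, Juno:2, Orla:2, Priya:2, Ravi:2, Rhea:2, Rosa:2, Tomas:2, Udo:2.
The maximum eccentricity is 2, realized for instance by the pair Orla–Udo via Orla – Halim – Udo. So the diameter is 2.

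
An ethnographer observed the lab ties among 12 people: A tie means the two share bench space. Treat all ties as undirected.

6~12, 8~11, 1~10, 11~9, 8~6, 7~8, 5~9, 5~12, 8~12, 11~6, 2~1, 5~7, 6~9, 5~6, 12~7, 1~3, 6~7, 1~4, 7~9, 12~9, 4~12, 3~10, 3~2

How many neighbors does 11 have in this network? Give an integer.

3

11 is directly tied to 6, 8, and 9. That is 3 neighbors, so the degree of 11 is 3.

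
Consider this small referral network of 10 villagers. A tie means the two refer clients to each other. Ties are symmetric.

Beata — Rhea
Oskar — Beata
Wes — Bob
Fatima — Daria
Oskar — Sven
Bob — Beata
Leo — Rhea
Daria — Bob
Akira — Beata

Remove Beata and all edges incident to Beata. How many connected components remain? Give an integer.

Without Beata, the remaining ties split the others into: {Akira}; {Oskar, Sven}; {Bob, Daria, Fatima, Wes}; {Leo, Rhea}.
That's 4 separate components.

4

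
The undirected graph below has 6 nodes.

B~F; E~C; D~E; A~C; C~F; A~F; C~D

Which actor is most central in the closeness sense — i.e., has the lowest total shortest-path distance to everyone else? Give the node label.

Farness (sum of distances to all others) for each node — A:8, B:11, C:6, D:9, E:9, F:7.
The smallest farness is 6, for C, so C has the highest closeness.

C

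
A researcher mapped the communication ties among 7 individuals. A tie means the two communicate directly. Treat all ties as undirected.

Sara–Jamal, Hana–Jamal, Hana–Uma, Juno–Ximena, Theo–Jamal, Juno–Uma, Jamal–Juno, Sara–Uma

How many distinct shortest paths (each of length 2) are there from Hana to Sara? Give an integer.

2

The shortest distance is 2. The length-2 paths are: Hana–Jamal–Sara; Hana–Uma–Sara.
That gives 2 distinct shortest paths.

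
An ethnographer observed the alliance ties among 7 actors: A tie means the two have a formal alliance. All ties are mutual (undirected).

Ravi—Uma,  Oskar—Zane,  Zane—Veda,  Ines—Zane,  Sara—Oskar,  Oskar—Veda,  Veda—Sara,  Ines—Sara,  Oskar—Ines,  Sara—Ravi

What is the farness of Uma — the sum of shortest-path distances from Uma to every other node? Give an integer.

16

Distances from Uma: Ines:3, Oskar:3, Ravi:1, Sara:2, Veda:3, Zane:4.
Sum = 3 + 3 + 1 + 2 + 3 + 4 = 16.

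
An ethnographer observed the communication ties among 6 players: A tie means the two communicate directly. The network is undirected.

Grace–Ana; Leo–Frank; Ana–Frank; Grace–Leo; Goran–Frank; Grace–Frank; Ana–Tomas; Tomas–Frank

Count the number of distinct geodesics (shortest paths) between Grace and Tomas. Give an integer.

The shortest distance is 2. The length-2 paths are: Grace–Frank–Tomas; Grace–Ana–Tomas.
That gives 2 distinct shortest paths.

2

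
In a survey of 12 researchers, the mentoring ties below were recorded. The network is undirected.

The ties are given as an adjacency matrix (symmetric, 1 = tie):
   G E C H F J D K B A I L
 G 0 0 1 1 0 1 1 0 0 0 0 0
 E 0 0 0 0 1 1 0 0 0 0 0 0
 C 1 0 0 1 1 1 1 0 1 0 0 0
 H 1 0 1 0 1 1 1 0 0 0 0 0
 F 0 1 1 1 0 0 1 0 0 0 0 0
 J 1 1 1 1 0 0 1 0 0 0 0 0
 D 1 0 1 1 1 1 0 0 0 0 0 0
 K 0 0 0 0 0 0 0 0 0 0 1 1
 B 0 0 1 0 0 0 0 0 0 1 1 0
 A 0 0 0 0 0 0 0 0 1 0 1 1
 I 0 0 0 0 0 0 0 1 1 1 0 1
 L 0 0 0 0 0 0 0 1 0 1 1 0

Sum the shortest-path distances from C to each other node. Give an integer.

18

Distances from C: A:2, B:1, D:1, E:2, F:1, G:1, H:1, I:2, J:1, K:3, L:3.
Sum = 2 + 1 + 1 + 2 + 1 + 1 + 1 + 2 + 1 + 3 + 3 = 18.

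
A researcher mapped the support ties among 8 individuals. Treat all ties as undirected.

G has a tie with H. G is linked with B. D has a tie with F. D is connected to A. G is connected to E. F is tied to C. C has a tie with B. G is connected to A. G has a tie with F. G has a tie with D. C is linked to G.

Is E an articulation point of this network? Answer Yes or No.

Even without E, every remaining node can still reach every other (the residual graph is connected), so E is not a cut vertex.

No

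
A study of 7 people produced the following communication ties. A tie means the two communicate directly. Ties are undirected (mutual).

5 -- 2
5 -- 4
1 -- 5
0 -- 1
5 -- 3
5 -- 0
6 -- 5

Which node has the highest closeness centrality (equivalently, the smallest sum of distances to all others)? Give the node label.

5

Farness (sum of distances to all others) for each node — 0:10, 1:10, 2:11, 3:11, 4:11, 5:6, 6:11.
The smallest farness is 6, for 5, so 5 has the highest closeness.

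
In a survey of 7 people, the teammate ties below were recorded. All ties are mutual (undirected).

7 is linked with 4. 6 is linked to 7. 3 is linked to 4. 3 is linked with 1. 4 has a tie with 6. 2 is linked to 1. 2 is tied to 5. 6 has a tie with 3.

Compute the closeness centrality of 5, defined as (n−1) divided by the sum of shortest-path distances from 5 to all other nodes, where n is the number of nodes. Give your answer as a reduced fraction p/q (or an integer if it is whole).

6/19

Distances from 5: 1:2, 2:1, 3:3, 4:4, 6:4, 7:5. Sum = 19.
n = 7, so closeness = 6/19.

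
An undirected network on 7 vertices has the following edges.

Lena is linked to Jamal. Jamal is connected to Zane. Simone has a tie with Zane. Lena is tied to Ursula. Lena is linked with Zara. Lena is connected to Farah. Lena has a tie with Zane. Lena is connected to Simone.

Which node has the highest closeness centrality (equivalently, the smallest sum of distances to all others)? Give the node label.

Farness (sum of distances to all others) for each node — Farah:11, Jamal:10, Lena:6, Simone:10, Ursula:11, Zane:9, Zara:11.
The smallest farness is 6, for Lena, so Lena has the highest closeness.

Lena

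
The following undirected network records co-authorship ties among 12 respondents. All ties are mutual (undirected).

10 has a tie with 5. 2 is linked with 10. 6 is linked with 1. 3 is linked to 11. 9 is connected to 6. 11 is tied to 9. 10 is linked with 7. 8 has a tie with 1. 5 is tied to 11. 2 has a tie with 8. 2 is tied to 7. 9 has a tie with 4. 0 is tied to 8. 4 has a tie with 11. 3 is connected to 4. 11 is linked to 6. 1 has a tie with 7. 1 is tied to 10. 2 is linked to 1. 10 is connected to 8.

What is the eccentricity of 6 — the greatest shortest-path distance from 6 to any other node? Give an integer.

3

Distances from 6: 0:3, 1:1, 2:2, 3:2, 4:2, 5:2, 7:2, 8:2, 9:1, 10:2, 11:1.
The largest is 3 (to 0), so the eccentricity of 6 is 3.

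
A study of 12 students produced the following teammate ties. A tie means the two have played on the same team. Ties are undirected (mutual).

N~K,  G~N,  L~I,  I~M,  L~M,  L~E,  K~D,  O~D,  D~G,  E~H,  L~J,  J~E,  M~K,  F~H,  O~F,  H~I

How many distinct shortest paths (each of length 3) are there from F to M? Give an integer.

1

The shortest distance is 3, and the only length-3 path is F–H–I–M. So there is exactly 1 shortest path.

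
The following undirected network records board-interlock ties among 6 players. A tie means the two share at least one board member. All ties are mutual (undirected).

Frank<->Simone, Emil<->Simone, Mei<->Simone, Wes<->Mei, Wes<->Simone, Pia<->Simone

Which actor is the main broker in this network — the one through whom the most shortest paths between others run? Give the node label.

Unnormalized betweenness of each node: Emil:0, Frank:0, Mei:0, Pia:0, Simone:9, Wes:0.
Simone has the largest value, 9, making it the main broker — the node through which the most shortest paths run.

Simone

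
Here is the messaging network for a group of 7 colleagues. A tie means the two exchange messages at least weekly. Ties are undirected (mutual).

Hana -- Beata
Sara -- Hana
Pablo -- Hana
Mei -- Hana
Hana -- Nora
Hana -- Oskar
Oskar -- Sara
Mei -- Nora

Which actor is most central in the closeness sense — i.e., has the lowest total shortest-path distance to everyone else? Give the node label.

Farness (sum of distances to all others) for each node — Beata:11, Hana:6, Mei:10, Nora:10, Oskar:10, Pablo:11, Sara:10.
The smallest farness is 6, for Hana, so Hana has the highest closeness.

Hana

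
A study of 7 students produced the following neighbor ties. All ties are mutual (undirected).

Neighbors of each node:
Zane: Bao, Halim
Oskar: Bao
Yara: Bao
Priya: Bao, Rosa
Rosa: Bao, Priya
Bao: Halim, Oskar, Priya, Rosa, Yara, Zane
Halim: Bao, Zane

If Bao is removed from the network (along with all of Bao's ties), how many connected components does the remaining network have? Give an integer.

Without Bao, the remaining ties split the others into: {Halim, Zane}; {Oskar}; {Yara}; {Priya, Rosa}.
That's 4 separate components.

4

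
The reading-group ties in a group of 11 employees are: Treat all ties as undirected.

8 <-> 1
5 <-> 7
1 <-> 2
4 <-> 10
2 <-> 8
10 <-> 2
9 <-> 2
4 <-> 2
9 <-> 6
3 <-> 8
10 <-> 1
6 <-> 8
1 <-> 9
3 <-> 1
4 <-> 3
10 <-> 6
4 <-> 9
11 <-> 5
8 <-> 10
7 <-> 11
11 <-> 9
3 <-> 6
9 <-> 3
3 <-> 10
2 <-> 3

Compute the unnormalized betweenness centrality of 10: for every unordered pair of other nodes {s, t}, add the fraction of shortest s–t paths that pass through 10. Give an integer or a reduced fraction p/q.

Pairs whose geodesics pass through 10 — 8–4: 1/3; 1–4: 1/4; 1–6: 1/4; 2–6: 1/4; 4–6: 1/3.
All other pairs contribute 0.
Summing the contributions gives betweenness(10) = 17/12.

17/12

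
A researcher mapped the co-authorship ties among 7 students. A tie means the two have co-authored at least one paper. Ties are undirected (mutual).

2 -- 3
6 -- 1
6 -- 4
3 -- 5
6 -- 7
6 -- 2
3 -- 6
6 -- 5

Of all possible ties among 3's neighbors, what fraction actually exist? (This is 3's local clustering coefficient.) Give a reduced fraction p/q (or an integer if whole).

3's neighbors: 2, 5, and 6 (k = 3).
Possible neighbor pairs: C(3,2) = 3. Edges among them: 2–6, 5–6 → e = 2.
Clustering(3) = 2/3.

2/3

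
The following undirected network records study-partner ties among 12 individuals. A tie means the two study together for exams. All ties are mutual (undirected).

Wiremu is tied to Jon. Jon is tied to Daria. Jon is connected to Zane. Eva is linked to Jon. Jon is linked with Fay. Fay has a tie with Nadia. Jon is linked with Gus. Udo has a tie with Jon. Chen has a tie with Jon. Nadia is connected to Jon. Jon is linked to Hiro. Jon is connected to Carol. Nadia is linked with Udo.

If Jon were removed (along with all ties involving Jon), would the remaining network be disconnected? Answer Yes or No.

Removing Jon leaves {Fay, Nadia, and Udo} with no path to {Zane}, so the network splits into 9 components. Jon is a cut vertex.

Yes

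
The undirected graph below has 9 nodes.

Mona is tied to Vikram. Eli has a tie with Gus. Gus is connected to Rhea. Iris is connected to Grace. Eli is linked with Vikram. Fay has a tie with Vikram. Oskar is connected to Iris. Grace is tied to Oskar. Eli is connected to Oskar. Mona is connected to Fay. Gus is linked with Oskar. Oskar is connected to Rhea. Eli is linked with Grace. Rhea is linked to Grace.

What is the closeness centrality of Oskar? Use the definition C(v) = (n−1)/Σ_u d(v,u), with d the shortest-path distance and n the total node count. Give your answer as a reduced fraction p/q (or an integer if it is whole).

8/13

Distances from Oskar: Eli:1, Fay:3, Grace:1, Gus:1, Iris:1, Mona:3, Rhea:1, Vikram:2. Sum = 13.
n = 9, so closeness = 8/13.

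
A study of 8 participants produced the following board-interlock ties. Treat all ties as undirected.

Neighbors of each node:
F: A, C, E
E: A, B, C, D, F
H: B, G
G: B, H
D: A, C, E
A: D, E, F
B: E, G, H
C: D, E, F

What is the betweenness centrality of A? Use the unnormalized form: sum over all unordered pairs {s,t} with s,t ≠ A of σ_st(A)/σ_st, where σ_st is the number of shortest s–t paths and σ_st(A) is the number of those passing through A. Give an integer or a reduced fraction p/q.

Pairs whose geodesics pass through A — F–D: 1/3.
All other pairs contribute 0.
Summing the contributions gives betweenness(A) = 1/3.

1/3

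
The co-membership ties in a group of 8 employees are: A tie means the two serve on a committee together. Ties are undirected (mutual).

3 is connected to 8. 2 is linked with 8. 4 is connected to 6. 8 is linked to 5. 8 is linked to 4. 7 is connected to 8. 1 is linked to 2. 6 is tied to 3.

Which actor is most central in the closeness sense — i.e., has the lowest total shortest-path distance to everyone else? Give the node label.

8

Farness (sum of distances to all others) for each node — 1:19, 2:13, 3:13, 4:13, 5:15, 6:17, 7:15, 8:9.
The smallest farness is 9, for 8, so 8 has the highest closeness.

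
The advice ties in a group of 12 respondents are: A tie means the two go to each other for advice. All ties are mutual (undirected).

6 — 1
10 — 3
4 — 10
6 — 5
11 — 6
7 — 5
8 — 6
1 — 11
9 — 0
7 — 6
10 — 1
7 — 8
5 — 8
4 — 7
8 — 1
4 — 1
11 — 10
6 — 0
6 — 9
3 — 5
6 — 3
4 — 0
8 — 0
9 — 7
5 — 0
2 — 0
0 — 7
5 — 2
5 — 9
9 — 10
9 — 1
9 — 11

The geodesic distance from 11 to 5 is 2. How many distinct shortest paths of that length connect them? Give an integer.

The shortest distance is 2. The length-2 paths are: 11–6–5; 11–9–5.
That gives 2 distinct shortest paths.

2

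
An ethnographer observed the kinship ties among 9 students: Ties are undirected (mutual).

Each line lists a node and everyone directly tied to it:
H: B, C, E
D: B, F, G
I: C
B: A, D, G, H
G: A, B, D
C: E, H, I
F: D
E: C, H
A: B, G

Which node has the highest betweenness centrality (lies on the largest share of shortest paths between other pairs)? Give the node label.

B

Unnormalized betweenness of each node: A:0, B:17, C:7, D:7, E:0, F:0, G:1, H:15, I:0.
B has the largest value, 17, making it the main broker — the node through which the most shortest paths run.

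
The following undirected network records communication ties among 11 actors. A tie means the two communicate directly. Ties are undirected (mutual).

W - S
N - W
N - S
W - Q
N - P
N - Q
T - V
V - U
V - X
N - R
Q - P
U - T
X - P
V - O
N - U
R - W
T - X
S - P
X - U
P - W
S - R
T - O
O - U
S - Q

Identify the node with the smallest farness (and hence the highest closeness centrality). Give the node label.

N

Farness (sum of distances to all others) for each node — N:14, O:22, P:16, Q:19, R:21, S:18, T:20, U:15, V:20, W:18, X:17.
The smallest farness is 14, for N, so N has the highest closeness.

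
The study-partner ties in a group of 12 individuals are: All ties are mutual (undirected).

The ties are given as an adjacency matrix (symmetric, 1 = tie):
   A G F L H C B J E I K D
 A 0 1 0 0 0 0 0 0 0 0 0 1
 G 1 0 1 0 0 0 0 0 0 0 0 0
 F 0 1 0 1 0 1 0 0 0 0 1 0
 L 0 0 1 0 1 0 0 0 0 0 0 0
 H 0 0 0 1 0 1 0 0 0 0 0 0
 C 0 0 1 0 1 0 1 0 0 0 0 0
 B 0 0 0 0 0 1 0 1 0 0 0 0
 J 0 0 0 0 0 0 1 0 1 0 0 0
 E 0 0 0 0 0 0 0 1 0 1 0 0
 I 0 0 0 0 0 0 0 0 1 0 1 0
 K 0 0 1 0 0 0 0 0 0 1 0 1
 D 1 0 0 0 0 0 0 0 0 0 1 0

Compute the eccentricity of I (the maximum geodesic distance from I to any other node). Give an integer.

Distances from I: A:3, B:3, C:3, D:2, E:1, F:2, G:3, H:4, J:2, K:1, L:3.
The largest is 4 (to H), so the eccentricity of I is 4.

4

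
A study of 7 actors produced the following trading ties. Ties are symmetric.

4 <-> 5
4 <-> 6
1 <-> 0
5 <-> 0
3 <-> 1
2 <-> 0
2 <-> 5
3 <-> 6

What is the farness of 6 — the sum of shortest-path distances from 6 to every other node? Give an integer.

12

Distances from 6: 0:3, 1:2, 2:3, 3:1, 4:1, 5:2.
Sum = 3 + 2 + 3 + 1 + 1 + 2 = 12.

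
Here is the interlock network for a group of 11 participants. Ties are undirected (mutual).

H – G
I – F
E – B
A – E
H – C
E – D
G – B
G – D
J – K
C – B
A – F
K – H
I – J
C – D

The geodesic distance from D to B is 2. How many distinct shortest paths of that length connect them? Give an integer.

The shortest distance is 2. The length-2 paths are: D–C–B; D–G–B; D–E–B.
That gives 3 distinct shortest paths.

3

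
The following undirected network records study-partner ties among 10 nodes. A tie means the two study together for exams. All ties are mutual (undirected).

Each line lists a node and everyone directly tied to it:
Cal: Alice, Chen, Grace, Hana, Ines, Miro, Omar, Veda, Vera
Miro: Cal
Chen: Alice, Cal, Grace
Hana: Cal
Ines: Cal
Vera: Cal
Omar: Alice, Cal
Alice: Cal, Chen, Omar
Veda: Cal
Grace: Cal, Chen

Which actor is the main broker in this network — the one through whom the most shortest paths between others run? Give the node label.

Unnormalized betweenness of each node: Alice:1/2, Cal:32, Chen:1/2, Grace:0, Hana:0, Ines:0, Miro:0, Omar:0, Veda:0, Vera:0.
Cal has the largest value, 32, making it the main broker — the node through which the most shortest paths run.

Cal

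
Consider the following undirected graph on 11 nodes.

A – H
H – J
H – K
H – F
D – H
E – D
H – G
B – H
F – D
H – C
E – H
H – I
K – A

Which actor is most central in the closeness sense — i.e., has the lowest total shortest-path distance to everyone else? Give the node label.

Farness (sum of distances to all others) for each node — A:18, B:19, C:19, D:17, E:18, F:18, G:19, H:10, I:19, J:19, K:18.
The smallest farness is 10, for H, so H has the highest closeness.

H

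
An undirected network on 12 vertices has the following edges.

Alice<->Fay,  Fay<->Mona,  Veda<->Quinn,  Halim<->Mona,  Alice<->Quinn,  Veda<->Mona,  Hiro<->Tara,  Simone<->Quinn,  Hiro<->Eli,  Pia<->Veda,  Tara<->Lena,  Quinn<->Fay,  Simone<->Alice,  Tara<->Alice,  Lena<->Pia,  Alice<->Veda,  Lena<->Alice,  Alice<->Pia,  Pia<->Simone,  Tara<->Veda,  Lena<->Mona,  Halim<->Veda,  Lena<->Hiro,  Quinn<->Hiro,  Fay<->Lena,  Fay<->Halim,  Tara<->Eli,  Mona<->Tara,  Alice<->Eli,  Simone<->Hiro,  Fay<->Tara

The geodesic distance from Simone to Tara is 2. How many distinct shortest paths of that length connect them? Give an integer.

2

The shortest distance is 2. The length-2 paths are: Simone–Alice–Tara; Simone–Hiro–Tara.
That gives 2 distinct shortest paths.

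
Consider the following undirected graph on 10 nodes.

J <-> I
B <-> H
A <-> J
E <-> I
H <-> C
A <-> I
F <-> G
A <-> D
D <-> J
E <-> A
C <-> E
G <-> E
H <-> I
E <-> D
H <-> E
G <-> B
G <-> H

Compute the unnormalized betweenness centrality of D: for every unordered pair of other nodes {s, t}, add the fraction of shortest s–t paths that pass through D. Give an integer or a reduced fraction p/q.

Pairs whose geodesics pass through D — E–J: 1/3; F–J: 1/4; G–J: 1/4; C–J: 1/4.
All other pairs contribute 0.
Summing the contributions gives betweenness(D) = 13/12.

13/12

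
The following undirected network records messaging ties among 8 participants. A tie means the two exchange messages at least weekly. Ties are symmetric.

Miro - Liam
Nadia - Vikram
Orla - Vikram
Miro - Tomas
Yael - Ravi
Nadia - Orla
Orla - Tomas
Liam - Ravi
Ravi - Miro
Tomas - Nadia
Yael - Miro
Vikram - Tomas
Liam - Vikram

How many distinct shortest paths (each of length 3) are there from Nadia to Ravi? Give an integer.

The shortest distance is 3. The length-3 paths are: Nadia–Tomas–Miro–Ravi; Nadia–Vikram–Liam–Ravi.
That gives 2 distinct shortest paths.

2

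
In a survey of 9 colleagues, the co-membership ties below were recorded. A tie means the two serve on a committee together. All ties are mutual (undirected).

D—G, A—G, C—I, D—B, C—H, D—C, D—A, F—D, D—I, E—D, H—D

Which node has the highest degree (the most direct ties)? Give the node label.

D

Degrees — A:2, B:1, C:3, D:8, E:1, F:1, G:2, H:2, I:2.
The maximum is 8, attained only by D.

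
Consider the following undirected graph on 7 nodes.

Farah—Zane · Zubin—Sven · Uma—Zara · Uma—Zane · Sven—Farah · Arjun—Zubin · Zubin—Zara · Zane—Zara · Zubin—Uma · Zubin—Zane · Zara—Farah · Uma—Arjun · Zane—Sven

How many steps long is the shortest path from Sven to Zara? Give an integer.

One shortest route is Sven – Zane – Zara, which uses 2 edges, and Sven and Zara are not directly tied, so nothing shorter exists. So d(Sven,Zara) = 2.

2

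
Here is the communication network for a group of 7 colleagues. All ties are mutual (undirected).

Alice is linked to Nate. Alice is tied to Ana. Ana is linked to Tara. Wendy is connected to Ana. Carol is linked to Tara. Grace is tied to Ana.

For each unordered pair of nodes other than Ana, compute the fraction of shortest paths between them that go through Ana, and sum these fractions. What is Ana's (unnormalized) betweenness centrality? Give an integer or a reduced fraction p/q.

13

Pairs whose geodesics pass through Ana — Grace–Wendy: 1; Grace–Carol: 1; Grace–Tara: 1; Grace–Alice: 1; Grace–Nate: 1; Wendy–Carol: 1; Wendy–Tara: 1; Wendy–Alice: 1; Wendy–Nate: 1; Carol–Alice: 1; Carol–Nate: 1; Tara–Alice: 1; Tara–Nate: 1.
All other pairs contribute 0.
Summing the contributions gives betweenness(Ana) = 13.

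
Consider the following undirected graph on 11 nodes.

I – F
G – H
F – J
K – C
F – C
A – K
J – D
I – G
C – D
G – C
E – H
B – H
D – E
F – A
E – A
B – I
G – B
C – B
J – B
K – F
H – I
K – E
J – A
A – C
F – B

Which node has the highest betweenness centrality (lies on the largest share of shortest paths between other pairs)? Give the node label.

C

Unnormalized betweenness of each node: A:25/12, B:19/4, C:13/2, D:13/12, E:4, F:19/4, G:1, H:19/6, I:5/6, J:2, K:5/6.
C has the largest value, 13/2, making it the main broker — the node through which the most shortest paths run.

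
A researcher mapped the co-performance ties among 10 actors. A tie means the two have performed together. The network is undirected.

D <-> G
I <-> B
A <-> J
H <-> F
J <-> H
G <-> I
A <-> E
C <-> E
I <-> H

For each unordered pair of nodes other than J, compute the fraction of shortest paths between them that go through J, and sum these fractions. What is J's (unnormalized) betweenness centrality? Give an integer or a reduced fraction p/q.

Pairs whose geodesics pass through J — E–B: 1; E–H: 1; E–F: 1; E–I: 1; E–G: 1; E–D: 1; C–B: 1; C–H: 1; C–F: 1; C–I: 1; C–G: 1; C–D: 1; B–A: 1; H–A: 1 … (+4 more pairs).
All other pairs contribute 0.
Summing the contributions gives betweenness(J) = 18.

18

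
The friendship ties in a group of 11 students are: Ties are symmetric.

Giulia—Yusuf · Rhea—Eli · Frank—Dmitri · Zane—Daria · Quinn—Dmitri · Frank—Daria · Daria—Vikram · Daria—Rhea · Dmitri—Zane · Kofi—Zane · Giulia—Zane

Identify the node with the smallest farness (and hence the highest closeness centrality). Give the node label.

Zane

Farness (sum of distances to all others) for each node — Daria:18, Dmitri:22, Eli:34, Frank:23, Giulia:24, Kofi:26, Quinn:31, Rhea:25, Vikram:27, Yusuf:33, Zane:17.
The smallest farness is 17, for Zane, so Zane has the highest closeness.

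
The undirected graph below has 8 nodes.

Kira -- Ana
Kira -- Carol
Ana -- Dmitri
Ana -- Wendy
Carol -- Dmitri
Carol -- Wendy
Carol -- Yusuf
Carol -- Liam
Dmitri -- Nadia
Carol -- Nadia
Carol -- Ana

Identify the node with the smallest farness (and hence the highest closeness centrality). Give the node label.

Carol

Farness (sum of distances to all others) for each node — Ana:10, Carol:7, Dmitri:11, Kira:12, Liam:13, Nadia:12, Wendy:12, Yusuf:13.
The smallest farness is 7, for Carol, so Carol has the highest closeness.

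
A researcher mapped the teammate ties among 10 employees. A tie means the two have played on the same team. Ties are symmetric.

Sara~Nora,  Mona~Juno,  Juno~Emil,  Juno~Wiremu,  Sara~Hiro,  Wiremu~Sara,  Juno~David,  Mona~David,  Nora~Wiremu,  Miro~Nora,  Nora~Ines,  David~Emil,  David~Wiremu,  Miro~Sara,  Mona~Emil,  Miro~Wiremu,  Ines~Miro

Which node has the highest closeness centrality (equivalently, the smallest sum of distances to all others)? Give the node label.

Wiremu

Farness (sum of distances to all others) for each node — David:16, Emil:22, Hiro:24, Ines:23, Juno:16, Miro:16, Mona:22, Nora:16, Sara:16, Wiremu:13.
The smallest farness is 13, for Wiremu, so Wiremu has the highest closeness.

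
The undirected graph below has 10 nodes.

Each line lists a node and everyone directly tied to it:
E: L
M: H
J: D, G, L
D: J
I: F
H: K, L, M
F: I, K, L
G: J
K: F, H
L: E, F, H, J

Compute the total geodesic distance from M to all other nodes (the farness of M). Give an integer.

26

Distances from M: D:4, E:3, F:3, G:4, H:1, I:4, J:3, K:2, L:2.
Sum = 4 + 3 + 3 + 4 + 1 + 4 + 3 + 2 + 2 = 26.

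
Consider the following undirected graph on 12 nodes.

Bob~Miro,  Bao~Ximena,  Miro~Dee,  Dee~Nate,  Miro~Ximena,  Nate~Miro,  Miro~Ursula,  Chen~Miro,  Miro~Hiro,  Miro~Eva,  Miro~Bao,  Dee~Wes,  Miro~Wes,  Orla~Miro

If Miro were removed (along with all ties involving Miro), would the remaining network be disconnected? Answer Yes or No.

Yes

Removing Miro leaves {Dee, Nate, and Wes} with no path to {Bao and Ximena}, so the network splits into 8 components. Miro is a cut vertex.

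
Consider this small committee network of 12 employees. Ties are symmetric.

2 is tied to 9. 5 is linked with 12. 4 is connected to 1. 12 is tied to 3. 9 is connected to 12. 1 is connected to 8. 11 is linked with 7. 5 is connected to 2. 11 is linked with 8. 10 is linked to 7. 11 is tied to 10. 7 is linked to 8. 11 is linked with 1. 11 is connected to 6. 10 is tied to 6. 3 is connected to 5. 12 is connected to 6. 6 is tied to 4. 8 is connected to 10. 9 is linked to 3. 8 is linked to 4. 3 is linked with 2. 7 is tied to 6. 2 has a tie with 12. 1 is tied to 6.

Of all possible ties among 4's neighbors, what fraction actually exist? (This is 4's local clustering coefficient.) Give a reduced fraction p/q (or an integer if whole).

2/3

4's neighbors: 1, 6, and 8 (k = 3).
Possible neighbor pairs: C(3,2) = 3. Edges among them: 1–6, 1–8 → e = 2.
Clustering(4) = 2/3.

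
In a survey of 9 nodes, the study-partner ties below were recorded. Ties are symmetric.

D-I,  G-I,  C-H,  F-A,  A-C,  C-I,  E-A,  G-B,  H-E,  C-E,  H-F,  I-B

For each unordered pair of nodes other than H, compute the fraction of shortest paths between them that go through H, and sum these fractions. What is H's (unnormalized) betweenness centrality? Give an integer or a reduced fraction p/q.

3

Pairs whose geodesics pass through H — G–F: 1/2; D–F: 1/2; I–F: 1/2; B–F: 1/2; C–F: 1/2; E–F: 1/2.
All other pairs contribute 0.
Summing the contributions gives betweenness(H) = 3.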